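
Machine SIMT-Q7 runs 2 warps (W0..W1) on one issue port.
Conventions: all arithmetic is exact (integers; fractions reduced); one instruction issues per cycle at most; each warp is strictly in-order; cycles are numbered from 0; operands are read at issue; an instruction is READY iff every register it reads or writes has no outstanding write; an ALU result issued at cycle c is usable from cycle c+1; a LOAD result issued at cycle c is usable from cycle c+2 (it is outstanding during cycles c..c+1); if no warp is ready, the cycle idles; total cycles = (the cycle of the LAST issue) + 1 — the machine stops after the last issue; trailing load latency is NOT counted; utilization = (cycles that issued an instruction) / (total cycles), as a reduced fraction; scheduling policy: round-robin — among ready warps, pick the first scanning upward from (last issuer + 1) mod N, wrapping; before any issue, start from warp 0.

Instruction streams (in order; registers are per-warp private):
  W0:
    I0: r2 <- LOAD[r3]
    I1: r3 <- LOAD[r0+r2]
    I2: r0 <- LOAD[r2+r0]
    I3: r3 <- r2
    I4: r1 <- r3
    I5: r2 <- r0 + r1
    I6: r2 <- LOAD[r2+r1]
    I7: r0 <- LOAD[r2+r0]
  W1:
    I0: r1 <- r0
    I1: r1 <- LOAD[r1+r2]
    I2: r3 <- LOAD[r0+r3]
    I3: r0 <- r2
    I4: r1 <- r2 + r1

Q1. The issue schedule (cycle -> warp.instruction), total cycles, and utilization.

cycle 0: W0.I0
cycle 1: W1.I0
cycle 2: W0.I1
cycle 3: W1.I1
cycle 4: W0.I2
cycle 5: W1.I2
cycle 6: W0.I3
cycle 7: W1.I3
cycle 8: W0.I4
cycle 9: W1.I4
cycle 10: W0.I5
cycle 11: W0.I6
cycle 12: idle
cycle 13: W0.I7

Answer: 14 cycles, utilization 13/14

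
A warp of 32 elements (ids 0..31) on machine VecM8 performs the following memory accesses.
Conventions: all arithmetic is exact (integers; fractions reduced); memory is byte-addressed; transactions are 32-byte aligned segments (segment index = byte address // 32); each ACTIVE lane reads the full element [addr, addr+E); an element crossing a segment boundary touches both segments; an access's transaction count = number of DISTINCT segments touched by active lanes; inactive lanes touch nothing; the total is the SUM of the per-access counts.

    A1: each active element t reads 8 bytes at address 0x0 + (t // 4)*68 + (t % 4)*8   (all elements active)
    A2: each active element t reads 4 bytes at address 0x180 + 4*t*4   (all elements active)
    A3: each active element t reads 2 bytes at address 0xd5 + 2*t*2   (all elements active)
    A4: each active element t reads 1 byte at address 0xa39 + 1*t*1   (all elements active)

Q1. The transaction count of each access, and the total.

A1: 15 transactions
A2: 16 transactions
A3: 5 transactions
A4: 2 transactions

Answer: 15,16,5,2; total 38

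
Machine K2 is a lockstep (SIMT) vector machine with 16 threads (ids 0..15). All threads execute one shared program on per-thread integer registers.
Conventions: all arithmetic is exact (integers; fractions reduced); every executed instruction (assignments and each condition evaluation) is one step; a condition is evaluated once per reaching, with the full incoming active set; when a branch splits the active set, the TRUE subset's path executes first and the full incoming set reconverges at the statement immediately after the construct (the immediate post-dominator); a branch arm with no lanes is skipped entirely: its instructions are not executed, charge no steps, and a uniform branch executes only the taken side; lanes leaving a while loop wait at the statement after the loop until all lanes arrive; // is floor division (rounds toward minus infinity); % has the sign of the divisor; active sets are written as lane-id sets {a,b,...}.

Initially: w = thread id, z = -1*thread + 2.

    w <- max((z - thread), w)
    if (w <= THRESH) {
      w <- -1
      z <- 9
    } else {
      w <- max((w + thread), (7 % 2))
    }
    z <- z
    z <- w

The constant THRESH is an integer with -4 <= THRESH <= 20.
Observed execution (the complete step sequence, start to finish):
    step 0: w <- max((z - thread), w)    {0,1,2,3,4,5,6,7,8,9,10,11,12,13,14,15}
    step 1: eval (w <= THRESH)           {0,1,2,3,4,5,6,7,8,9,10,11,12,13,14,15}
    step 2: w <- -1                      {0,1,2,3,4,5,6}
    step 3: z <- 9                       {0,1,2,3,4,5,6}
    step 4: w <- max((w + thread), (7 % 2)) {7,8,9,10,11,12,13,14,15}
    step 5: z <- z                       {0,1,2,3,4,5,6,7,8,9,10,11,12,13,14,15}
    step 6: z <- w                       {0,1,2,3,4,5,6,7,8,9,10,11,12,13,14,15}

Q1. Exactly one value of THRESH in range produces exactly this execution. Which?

Answer: THRESH = 6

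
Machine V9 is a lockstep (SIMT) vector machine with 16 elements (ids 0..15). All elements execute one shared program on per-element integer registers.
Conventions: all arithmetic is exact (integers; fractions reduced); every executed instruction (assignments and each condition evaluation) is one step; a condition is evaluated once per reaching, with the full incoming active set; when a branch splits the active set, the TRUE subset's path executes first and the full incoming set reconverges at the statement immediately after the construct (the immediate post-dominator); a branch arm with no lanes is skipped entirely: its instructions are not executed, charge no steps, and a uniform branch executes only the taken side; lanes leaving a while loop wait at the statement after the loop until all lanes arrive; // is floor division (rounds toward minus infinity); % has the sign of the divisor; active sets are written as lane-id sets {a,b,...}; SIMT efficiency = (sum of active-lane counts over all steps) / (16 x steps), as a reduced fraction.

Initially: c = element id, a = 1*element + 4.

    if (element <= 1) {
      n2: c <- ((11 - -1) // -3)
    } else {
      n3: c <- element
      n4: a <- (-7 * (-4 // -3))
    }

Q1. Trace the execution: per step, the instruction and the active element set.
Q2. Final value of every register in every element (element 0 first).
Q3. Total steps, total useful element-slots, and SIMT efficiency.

step 0: eval (element <= 1)          {0,1,2,3,4,5,6,7,8,9,10,11,12,13,14,15}
step 1: c <- ((11 - -1) // -3)       {0,1}
step 2: c <- element                 {2,3,4,5,6,7,8,9,10,11,12,13,14,15}
step 3: a <- (-7 * (-4 // -3))       {2,3,4,5,6,7,8,9,10,11,12,13,14,15}

Answer: 4 steps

c: -4,-4,2,3,4,5,6,7,8,9,10,11,12,13,14,15
a: 4,5,-7,-7,-7,-7,-7,-7,-7,-7,-7,-7,-7,-7,-7,-7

steps = 4; useful = 46; efficiency = 46/64 = 23/32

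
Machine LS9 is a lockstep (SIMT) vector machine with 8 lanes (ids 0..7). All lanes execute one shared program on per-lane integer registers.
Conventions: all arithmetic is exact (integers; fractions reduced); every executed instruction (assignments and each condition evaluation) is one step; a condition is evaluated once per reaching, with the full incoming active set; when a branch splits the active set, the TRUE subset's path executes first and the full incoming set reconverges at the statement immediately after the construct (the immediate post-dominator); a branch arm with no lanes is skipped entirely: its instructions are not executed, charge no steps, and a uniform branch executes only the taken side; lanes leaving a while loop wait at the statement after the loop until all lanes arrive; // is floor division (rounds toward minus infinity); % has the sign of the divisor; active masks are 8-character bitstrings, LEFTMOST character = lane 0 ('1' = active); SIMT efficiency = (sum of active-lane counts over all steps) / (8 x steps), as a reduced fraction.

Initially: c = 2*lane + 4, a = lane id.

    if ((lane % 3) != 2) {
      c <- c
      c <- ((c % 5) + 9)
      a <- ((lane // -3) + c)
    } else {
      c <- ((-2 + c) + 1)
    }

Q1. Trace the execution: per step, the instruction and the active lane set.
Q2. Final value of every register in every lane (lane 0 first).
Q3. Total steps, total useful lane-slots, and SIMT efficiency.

step 0: eval ((lane % 3) != 2)       11111111
step 1: c <- c                       11011011
step 2: c <- ((c % 5) + 9)           11011011
step 3: a <- ((lane // -3) + c)      11011011
step 4: c <- ((-2 + c) + 1)          00100100

Answer: 5 steps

c: 13,10,7,9,11,13,10,12
a: 13,9,2,8,9,5,8,9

steps = 5; useful = 28; efficiency = 28/40 = 7/10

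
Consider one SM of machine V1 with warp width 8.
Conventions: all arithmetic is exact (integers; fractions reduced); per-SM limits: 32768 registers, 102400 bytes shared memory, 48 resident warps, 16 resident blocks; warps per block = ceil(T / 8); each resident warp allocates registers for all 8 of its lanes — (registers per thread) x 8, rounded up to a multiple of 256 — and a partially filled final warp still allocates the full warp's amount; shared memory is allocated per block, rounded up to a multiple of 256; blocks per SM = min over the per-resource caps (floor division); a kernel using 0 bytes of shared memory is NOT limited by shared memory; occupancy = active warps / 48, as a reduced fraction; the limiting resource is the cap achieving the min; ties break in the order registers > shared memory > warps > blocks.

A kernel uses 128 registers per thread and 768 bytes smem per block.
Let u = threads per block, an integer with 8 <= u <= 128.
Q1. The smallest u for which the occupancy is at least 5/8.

Answer: u = 9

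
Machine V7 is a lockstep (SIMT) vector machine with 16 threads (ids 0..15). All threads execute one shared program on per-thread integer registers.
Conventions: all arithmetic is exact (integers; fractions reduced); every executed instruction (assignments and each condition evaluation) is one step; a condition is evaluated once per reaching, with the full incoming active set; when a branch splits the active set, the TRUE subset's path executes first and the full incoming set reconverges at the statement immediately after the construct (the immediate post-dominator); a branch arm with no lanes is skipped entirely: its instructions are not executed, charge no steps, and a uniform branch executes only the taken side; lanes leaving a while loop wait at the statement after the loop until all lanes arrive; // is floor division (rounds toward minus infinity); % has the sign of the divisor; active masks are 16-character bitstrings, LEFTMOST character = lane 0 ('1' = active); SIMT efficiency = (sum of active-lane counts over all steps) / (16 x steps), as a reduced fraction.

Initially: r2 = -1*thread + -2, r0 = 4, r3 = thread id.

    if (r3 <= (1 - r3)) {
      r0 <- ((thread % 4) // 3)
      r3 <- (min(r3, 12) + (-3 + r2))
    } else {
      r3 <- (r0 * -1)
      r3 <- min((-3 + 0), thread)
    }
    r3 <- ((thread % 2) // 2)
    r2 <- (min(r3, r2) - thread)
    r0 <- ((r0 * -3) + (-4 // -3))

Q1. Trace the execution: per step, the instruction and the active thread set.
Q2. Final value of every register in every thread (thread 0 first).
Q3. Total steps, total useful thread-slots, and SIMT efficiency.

step 0: eval (r3 <= (1 - r3))        1111111111111111
step 1: r0 <- ((thread % 4) // 3)    1000000000000000
step 2: r3 <- (min(r3, 12) + (-3 + r2)) 1000000000000000
step 3: r3 <- (r0 * -1)              0111111111111111
step 4: r3 <- min((-3 + 0), thread)  0111111111111111
step 5: r3 <- ((thread % 2) // 2)    1111111111111111
step 6: r2 <- (min(r3, r2) - thread) 1111111111111111
step 7: r0 <- ((r0 * -3) + (-4 // -3)) 1111111111111111

Answer: 8 steps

r2: -2,-4,-6,-8,-10,-12,-14,-16,-18,-20,-22,-24,-26,-28,-30,-32
r0: 1,-11,-11,-11,-11,-11,-11,-11,-11,-11,-11,-11,-11,-11,-11,-11
r3: 0,0,0,0,0,0,0,0,0,0,0,0,0,0,0,0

steps = 8; useful = 96; efficiency = 96/128 = 3/4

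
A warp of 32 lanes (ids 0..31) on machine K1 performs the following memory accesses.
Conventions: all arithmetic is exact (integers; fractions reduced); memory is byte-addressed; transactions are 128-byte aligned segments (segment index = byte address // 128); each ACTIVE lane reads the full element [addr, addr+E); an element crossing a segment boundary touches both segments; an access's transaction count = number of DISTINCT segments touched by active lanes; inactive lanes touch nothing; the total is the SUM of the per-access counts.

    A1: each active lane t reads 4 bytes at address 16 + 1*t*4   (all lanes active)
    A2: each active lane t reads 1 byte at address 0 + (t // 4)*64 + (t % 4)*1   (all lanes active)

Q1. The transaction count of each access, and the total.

A1: 2 transactions
A2: 4 transactions

Answer: 2,4; total 6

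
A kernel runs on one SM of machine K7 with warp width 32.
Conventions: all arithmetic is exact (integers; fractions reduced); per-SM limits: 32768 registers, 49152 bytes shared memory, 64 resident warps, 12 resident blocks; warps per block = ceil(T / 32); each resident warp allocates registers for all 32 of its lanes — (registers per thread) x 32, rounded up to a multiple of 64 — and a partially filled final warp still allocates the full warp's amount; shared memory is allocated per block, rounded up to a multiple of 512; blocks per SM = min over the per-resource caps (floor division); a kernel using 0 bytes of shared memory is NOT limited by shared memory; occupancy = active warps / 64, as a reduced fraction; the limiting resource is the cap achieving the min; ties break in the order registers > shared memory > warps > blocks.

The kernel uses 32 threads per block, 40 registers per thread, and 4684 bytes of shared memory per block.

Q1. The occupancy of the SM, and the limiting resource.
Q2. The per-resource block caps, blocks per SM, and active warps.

Answer: occupancy 9/64, limited by shared memory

registers: 25 blocks
shared memory: 9 blocks
warps: 64 blocks
blocks: 12 blocks

Answer: 9 blocks, 9 active warps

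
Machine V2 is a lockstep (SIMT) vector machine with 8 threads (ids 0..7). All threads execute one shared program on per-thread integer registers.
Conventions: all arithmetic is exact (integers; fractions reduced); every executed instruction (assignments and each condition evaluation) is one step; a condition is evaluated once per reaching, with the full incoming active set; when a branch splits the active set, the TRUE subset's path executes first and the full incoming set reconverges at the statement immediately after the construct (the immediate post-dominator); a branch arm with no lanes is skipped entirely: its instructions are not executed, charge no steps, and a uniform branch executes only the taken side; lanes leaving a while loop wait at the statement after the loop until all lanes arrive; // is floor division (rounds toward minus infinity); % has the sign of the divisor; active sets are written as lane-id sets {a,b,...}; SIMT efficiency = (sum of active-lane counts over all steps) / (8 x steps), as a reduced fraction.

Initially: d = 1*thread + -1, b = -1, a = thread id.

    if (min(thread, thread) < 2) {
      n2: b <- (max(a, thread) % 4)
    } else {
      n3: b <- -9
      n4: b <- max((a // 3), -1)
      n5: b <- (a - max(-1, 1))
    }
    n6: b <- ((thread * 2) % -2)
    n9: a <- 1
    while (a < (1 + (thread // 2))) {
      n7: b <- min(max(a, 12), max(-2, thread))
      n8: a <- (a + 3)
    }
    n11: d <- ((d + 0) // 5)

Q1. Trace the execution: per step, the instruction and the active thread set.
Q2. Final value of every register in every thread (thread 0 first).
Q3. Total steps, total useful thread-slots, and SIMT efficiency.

step 0: eval (min(thread, thread) < 2) {0,1,2,3,4,5,6,7}
step 1: b <- (max(a, thread) % 4)    {0,1}
step 2: b <- -9                      {2,3,4,5,6,7}
step 3: b <- max((a // 3), -1)       {2,3,4,5,6,7}
step 4: b <- (a - max(-1, 1))        {2,3,4,5,6,7}
step 5: b <- ((thread * 2) % -2)     {0,1,2,3,4,5,6,7}
step 6: a <- 1                       {0,1,2,3,4,5,6,7}
step 7: eval (a < (1 + (thread // 2))) {0,1,2,3,4,5,6,7}
step 8: b <- min(max(a, 12), max(-2, thread)) {2,3,4,5,6,7}
step 9: a <- (a + 3)                 {2,3,4,5,6,7}
step 10: eval (a < (1 + (thread // 2))) {2,3,4,5,6,7}
step 11: d <- ((d + 0) // 5)          {0,1,2,3,4,5,6,7}

Answer: 12 steps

d: -1,0,0,0,0,0,1,1
b: 0,0,2,3,4,5,6,7
a: 1,1,4,4,4,4,4,4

steps = 12; useful = 78; efficiency = 78/96 = 13/16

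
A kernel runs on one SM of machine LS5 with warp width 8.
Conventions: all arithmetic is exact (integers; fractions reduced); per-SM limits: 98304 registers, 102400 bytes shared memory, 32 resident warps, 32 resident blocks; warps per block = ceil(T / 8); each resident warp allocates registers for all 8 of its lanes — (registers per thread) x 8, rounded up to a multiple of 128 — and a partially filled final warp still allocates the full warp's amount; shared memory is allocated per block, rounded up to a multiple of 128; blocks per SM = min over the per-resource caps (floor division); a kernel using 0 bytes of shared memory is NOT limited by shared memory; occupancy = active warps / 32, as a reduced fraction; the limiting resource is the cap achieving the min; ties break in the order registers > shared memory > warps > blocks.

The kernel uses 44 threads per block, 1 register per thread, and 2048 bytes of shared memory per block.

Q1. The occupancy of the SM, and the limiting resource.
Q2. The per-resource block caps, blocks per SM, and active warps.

Answer: occupancy 15/16, limited by warps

registers: 128 blocks
shared memory: 50 blocks
warps: 5 blocks
blocks: 32 blocks

Answer: 5 blocks, 30 active warps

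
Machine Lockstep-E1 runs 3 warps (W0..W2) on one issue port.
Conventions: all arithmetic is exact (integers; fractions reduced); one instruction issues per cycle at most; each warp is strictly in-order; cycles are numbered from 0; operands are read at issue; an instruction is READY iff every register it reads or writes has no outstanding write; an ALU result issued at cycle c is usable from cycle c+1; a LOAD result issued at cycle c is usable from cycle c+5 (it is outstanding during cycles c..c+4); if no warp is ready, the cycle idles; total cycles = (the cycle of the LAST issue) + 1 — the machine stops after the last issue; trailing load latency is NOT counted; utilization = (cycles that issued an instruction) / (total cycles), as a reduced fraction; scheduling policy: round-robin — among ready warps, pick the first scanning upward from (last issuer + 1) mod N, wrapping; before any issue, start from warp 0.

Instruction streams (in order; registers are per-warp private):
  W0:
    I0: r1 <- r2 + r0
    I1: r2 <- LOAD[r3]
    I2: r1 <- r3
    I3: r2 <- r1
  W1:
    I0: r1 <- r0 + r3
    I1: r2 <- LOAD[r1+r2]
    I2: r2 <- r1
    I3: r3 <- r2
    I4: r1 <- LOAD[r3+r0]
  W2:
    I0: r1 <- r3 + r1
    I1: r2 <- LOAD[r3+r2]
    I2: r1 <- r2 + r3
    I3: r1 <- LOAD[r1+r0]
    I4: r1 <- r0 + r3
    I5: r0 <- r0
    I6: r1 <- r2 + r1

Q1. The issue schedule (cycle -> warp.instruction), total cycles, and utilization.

cycle 0: W0.I0
cycle 1: W1.I0
cycle 2: W2.I0
cycle 3: W0.I1
cycle 4: W1.I1
cycle 5: W2.I1
cycle 6: W0.I2
cycle 7: idle
cycle 8: W0.I3
cycle 9: W1.I2
cycle 10: W2.I2
cycle 11: W1.I3
cycle 12: W2.I3
cycle 13: W1.I4
cycle 14: idle
cycle 15: idle
cycle 16: idle
cycle 17: W2.I4
cycle 18: W2.I5
cycle 19: W2.I6

Answer: 20 cycles, utilization 4/5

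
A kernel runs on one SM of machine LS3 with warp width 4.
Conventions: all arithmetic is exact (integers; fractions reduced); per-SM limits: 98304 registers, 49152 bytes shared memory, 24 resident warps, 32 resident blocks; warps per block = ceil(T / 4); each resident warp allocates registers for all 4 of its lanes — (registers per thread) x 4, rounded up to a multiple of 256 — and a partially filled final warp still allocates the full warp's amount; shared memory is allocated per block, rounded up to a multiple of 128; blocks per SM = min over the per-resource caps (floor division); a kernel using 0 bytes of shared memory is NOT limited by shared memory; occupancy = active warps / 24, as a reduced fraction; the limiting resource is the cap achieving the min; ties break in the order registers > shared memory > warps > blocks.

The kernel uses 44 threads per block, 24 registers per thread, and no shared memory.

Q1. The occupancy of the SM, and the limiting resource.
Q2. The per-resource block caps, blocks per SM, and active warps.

Answer: occupancy 11/12, limited by warps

registers: 34 blocks
shared memory: no limit (kernel uses none)
warps: 2 blocks
blocks: 32 blocks

Answer: 2 blocks, 22 active warps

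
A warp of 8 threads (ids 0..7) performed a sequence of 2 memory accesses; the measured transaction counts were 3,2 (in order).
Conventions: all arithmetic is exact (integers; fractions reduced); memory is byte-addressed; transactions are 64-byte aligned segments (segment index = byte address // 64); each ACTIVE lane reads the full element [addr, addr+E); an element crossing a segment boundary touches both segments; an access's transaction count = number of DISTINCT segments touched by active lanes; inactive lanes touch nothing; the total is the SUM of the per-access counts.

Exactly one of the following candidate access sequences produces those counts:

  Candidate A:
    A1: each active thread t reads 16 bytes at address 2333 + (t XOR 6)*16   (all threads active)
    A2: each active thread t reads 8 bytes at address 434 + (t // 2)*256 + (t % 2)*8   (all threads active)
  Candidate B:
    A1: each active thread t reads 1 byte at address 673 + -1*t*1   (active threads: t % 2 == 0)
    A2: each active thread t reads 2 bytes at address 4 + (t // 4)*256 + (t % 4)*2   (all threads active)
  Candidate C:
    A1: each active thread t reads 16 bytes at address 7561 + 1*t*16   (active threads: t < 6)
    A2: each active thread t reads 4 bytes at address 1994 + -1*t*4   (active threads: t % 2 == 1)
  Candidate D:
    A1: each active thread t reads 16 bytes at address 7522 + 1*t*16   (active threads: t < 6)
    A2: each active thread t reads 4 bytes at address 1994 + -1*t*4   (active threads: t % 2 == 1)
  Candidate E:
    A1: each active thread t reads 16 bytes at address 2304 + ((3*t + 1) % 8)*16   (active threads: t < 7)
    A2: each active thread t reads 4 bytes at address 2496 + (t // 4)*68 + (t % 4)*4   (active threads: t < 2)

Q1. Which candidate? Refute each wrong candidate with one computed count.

A: A2 gives 8 transactions, not 2
B: A1 gives 1 transaction, not 3
C: A1 gives 2 transactions, not 3
E: A1 gives 2 transactions, not 3
D: all counts match (3,2)

Answer: D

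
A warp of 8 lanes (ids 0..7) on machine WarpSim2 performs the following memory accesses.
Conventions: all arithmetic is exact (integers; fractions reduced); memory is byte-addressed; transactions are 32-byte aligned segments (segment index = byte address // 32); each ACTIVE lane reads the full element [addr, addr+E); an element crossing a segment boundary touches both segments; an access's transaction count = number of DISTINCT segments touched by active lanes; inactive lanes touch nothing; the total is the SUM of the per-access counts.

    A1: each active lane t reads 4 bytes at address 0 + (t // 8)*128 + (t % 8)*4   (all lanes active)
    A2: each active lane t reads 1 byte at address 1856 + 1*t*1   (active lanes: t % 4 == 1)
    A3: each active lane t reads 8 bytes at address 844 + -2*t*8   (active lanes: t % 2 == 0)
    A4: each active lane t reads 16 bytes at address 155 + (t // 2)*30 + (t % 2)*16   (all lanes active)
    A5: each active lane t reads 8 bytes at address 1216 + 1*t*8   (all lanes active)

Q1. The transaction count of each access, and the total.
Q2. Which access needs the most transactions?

A1: 1 transaction
A2: 1 transaction
A3: 4 transactions
A4: 5 transactions
A5: 2 transactions

Answer: 1,1,4,5,2; total 13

Answer: A4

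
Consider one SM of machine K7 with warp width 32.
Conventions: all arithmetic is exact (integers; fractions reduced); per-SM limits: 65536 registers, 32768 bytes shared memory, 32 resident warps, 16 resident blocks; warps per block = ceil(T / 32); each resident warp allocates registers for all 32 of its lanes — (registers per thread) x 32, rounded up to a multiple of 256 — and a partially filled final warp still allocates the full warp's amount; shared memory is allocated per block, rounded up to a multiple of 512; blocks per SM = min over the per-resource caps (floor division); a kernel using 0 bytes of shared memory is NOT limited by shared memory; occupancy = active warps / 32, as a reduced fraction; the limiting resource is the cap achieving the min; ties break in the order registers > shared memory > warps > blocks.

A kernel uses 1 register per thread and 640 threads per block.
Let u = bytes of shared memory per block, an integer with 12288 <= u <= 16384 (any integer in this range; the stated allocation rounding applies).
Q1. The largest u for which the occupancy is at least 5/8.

Answer: u = 16384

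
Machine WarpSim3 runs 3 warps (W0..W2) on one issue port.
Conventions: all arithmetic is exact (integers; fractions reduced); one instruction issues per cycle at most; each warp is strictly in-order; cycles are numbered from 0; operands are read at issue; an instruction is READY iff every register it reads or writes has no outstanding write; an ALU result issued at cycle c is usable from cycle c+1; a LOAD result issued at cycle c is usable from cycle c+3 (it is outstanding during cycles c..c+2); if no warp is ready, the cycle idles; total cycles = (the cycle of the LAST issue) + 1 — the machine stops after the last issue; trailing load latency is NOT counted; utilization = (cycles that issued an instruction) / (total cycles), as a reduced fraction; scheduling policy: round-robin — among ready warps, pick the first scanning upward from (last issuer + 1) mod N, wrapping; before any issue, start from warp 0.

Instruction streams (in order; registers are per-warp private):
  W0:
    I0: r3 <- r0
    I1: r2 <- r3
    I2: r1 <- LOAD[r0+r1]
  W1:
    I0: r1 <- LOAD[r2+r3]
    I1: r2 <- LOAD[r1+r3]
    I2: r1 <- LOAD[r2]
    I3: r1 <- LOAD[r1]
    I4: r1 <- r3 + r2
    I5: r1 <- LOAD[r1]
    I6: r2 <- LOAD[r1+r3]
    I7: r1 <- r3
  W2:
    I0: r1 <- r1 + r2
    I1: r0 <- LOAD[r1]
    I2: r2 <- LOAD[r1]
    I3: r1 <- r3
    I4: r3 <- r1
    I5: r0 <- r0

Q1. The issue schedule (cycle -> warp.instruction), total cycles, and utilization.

cycle 0: W0.I0
cycle 1: W1.I0
cycle 2: W2.I0
cycle 3: W0.I1
cycle 4: W1.I1
cycle 5: W2.I1
cycle 6: W0.I2
cycle 7: W1.I2
cycle 8: W2.I2
cycle 9: W2.I3
cycle 10: W1.I3
cycle 11: W2.I4
cycle 12: W2.I5
cycle 13: W1.I4
cycle 14: W1.I5
cycle 15: idle
cycle 16: idle
cycle 17: W1.I6
cycle 18: W1.I7

Answer: 19 cycles, utilization 17/19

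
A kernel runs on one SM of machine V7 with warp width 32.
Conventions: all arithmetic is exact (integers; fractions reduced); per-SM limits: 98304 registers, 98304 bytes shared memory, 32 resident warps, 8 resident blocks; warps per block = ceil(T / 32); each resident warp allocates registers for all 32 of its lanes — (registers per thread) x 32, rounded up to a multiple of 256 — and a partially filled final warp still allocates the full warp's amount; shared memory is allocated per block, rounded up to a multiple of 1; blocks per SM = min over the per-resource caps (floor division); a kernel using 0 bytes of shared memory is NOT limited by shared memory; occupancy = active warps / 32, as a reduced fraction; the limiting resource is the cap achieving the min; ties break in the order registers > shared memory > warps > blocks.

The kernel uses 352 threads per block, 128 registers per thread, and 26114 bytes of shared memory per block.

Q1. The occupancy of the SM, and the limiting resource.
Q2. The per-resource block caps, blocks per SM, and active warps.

Answer: occupancy 11/16, limited by registers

registers: 2 blocks
shared memory: 3 blocks
warps: 2 blocks
blocks: 8 blocks

Answer: 2 blocks, 22 active warps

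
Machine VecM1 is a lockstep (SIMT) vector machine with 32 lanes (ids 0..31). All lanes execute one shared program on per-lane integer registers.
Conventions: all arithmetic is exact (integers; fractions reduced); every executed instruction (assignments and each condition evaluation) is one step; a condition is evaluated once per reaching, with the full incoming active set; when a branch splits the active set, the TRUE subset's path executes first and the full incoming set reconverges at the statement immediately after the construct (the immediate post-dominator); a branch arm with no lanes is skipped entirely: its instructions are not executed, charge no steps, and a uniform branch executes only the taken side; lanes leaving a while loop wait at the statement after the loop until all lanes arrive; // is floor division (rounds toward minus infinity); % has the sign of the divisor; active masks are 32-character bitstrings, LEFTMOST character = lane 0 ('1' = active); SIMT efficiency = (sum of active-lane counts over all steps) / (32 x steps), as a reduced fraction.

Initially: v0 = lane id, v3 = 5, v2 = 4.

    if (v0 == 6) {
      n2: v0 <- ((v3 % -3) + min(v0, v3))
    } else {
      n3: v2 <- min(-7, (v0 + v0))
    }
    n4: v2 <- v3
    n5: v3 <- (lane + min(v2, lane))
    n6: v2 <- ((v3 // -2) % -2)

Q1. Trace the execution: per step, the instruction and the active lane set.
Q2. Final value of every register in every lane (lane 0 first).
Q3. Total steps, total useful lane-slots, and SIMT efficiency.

step 0: eval (v0 == 6)               11111111111111111111111111111111
step 1: v0 <- ((v3 % -3) + min(v0, v3)) 00000010000000000000000000000000
step 2: v2 <- min(-7, (v0 + v0))     11111101111111111111111111111111
step 3: v2 <- v3                     11111111111111111111111111111111
step 4: v3 <- (lane + min(v2, lane)) 11111111111111111111111111111111
step 5: v2 <- ((v3 // -2) % -2)      11111111111111111111111111111111

Answer: 6 steps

v0: 0,1,2,3,4,5,4,7,8,9,10,11,12,13,14,15,16,17,18,19,20,21,22,23,24,25,26,27,28,29,30,31
v3: 0,2,4,6,8,10,11,12,13,14,15,16,17,18,19,20,21,22,23,24,25,26,27,28,29,30,31,32,33,34,35,36
v2: 0,-1,0,-1,0,-1,0,0,-1,-1,0,0,-1,-1,0,0,-1,-1,0,0,-1,-1,0,0,-1,-1,0,0,-1,-1,0,0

steps = 6; useful = 160; efficiency = 160/192 = 5/6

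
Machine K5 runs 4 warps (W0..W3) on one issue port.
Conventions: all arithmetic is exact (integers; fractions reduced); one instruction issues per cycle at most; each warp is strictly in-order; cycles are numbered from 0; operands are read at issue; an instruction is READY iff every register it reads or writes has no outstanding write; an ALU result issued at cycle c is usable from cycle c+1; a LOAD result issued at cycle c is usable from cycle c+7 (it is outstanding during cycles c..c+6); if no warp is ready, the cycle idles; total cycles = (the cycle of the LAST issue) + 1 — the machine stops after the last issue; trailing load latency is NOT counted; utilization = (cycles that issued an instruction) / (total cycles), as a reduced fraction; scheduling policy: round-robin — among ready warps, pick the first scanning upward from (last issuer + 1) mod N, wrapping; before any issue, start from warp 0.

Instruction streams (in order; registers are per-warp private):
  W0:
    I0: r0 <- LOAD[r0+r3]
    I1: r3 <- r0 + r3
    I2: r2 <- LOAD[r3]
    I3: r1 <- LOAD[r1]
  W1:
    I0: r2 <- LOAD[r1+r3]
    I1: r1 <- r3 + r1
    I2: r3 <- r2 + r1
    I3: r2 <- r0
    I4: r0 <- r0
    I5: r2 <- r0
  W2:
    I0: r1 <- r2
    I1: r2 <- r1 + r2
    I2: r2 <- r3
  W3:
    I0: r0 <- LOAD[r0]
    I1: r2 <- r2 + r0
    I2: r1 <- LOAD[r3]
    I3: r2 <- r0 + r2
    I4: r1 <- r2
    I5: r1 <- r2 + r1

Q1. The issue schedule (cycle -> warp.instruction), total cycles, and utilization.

cycle 0: W0.I0
cycle 1: W1.I0
cycle 2: W2.I0
cycle 3: W3.I0
cycle 4: W1.I1
cycle 5: W2.I1
cycle 6: W2.I2
cycle 7: W0.I1
cycle 8: W1.I2
cycle 9: W0.I2
cycle 10: W1.I3
cycle 11: W3.I1
cycle 12: W0.I3
cycle 13: W1.I4
cycle 14: W3.I2
cycle 15: W1.I5
cycle 16: W3.I3
cycle 17: idle
cycle 18: idle
cycle 19: idle
cycle 20: idle
cycle 21: W3.I4
cycle 22: W3.I5

Answer: 23 cycles, utilization 19/23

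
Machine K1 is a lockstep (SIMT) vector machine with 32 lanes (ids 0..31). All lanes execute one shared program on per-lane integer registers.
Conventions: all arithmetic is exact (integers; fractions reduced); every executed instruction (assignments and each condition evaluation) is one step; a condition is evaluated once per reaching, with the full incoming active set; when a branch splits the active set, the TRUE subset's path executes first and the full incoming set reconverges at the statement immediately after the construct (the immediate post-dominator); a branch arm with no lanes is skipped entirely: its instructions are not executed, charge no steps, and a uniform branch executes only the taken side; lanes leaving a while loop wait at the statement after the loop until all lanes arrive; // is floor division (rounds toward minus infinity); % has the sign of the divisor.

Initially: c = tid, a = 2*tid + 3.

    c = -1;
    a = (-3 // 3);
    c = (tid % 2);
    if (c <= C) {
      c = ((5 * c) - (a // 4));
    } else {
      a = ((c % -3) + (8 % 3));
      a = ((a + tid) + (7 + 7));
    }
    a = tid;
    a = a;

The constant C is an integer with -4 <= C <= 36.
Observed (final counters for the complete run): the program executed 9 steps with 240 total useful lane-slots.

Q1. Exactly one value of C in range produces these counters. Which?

Answer: C = 0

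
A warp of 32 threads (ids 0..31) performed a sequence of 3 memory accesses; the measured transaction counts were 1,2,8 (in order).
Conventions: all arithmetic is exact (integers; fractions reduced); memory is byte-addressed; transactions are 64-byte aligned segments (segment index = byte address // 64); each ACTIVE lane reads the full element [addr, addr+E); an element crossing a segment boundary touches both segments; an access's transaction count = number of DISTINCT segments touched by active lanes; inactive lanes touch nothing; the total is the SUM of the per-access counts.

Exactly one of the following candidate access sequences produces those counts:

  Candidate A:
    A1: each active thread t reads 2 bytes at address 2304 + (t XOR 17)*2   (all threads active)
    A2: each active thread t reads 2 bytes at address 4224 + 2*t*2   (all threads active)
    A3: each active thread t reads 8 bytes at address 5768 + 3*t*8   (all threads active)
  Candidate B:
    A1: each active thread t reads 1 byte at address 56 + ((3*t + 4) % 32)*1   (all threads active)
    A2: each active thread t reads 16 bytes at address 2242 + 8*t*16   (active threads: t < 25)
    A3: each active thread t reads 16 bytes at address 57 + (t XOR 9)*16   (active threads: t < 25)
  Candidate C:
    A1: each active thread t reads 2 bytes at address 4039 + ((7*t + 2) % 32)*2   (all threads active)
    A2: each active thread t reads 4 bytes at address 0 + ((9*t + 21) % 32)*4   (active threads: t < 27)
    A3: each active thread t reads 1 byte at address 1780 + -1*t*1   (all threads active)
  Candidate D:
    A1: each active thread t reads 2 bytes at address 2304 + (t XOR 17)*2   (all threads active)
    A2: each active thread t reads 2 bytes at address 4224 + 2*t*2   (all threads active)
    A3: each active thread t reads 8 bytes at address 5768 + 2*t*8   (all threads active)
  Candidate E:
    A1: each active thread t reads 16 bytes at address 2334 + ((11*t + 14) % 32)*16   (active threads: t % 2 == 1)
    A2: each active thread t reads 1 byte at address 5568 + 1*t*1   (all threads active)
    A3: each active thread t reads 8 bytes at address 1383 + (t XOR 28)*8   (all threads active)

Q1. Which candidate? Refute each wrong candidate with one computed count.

A: A3 gives 12 transactions, not 8
B: A1 gives 2 transactions, not 1
C: A1 gives 2 transactions, not 1
E: A1 gives 9 transactions, not 1
D: all counts match (1,2,8)

Answer: D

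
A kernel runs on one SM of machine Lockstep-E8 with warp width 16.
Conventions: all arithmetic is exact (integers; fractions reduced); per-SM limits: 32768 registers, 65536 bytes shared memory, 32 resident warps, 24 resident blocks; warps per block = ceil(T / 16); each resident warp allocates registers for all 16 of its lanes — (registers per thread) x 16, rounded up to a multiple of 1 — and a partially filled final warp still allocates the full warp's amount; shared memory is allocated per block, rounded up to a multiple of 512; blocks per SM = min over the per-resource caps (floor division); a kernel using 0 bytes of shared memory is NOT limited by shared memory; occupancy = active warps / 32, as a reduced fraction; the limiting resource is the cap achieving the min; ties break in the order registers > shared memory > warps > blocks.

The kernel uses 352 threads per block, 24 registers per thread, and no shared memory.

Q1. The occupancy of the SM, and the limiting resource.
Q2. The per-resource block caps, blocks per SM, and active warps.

Answer: occupancy 11/16, limited by warps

registers: 3 blocks
shared memory: no limit (kernel uses none)
warps: 1 block
blocks: 24 blocks

Answer: 1 block, 22 active warps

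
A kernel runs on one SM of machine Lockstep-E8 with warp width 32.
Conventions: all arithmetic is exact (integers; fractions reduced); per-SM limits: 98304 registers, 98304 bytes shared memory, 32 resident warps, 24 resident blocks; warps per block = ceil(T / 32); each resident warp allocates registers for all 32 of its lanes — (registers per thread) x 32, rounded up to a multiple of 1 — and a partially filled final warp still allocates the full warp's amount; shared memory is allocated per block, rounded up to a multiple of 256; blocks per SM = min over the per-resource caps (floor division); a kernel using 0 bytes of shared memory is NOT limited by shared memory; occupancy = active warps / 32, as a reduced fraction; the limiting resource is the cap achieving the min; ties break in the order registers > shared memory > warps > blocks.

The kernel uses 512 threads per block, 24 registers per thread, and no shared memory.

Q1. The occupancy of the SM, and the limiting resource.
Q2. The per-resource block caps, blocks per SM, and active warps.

Answer: occupancy 1, limited by warps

registers: 8 blocks
shared memory: no limit (kernel uses none)
warps: 2 blocks
blocks: 24 blocks

Answer: 2 blocks, 32 active warps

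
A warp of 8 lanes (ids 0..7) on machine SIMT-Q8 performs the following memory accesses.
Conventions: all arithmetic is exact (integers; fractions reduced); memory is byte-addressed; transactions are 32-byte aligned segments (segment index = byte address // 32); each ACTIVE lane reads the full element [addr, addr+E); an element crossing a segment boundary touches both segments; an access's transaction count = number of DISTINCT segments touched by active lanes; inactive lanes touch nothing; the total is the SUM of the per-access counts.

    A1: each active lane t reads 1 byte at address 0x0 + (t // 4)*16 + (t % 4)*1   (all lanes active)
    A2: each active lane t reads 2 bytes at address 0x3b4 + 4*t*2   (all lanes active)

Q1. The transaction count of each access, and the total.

A1: 1 transaction
A2: 3 transactions

Answer: 1,3; total 4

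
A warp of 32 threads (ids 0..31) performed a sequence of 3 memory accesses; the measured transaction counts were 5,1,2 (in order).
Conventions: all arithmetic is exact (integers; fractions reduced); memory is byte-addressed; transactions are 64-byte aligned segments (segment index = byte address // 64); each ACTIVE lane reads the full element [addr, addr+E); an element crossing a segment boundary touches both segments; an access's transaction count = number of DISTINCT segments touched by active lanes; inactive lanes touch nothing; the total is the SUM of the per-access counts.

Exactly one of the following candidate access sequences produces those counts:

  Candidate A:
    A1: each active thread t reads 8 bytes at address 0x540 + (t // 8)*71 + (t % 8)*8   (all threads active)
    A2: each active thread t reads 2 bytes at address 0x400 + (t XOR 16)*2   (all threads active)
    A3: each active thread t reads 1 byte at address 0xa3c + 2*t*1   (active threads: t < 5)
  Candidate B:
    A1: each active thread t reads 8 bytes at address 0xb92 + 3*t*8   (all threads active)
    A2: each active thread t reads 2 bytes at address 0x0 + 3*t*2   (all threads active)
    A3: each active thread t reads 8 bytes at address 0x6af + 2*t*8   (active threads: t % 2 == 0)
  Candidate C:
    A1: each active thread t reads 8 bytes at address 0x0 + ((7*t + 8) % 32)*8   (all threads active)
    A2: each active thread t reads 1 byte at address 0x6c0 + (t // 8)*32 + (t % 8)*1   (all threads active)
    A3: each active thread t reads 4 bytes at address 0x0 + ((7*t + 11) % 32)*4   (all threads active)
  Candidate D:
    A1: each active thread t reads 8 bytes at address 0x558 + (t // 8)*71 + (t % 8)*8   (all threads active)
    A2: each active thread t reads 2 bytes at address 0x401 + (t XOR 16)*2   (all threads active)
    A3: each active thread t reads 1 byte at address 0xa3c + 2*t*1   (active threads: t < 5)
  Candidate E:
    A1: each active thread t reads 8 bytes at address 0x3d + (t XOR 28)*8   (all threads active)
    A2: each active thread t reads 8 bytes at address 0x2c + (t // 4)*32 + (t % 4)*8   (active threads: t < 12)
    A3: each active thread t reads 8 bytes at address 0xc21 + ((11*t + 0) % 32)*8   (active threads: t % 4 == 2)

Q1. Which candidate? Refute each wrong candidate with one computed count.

B: A1 gives 13 transactions, not 5
C: A1 gives 4 transactions, not 5
D: A2 gives 2 transactions, not 1
E: A2 gives 3 transactions, not 1
A: all counts match (5,1,2)

Answer: A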